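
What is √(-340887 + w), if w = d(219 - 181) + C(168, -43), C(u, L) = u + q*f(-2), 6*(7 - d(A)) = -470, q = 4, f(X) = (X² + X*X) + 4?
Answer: I*√3065271/3 ≈ 583.6*I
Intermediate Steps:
f(X) = 4 + 2*X² (f(X) = (X² + X²) + 4 = 2*X² + 4 = 4 + 2*X²)
d(A) = 256/3 (d(A) = 7 - ⅙*(-470) = 7 + 235/3 = 256/3)
C(u, L) = 48 + u (C(u, L) = u + 4*(4 + 2*(-2)²) = u + 4*(4 + 2*4) = u + 4*(4 + 8) = u + 4*12 = u + 48 = 48 + u)
w = 904/3 (w = 256/3 + (48 + 168) = 256/3 + 216 = 904/3 ≈ 301.33)
√(-340887 + w) = √(-340887 + 904/3) = √(-1021757/3) = I*√3065271/3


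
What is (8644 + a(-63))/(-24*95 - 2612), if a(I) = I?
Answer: -8581/4892 ≈ -1.7541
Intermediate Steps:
(8644 + a(-63))/(-24*95 - 2612) = (8644 - 63)/(-24*95 - 2612) = 8581/(-2280 - 2612) = 8581/(-4892) = 8581*(-1/4892) = -8581/4892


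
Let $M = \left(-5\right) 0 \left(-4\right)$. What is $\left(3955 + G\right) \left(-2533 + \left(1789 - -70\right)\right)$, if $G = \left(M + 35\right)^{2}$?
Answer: $-3491320$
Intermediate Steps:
$M = 0$ ($M = 0 \left(-4\right) = 0$)
$G = 1225$ ($G = \left(0 + 35\right)^{2} = 35^{2} = 1225$)
$\left(3955 + G\right) \left(-2533 + \left(1789 - -70\right)\right) = \left(3955 + 1225\right) \left(-2533 + \left(1789 - -70\right)\right) = 5180 \left(-2533 + \left(1789 + 70\right)\right) = 5180 \left(-2533 + 1859\right) = 5180 \left(-674\right) = -3491320$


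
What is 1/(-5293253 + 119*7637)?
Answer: -1/4384450 ≈ -2.2808e-7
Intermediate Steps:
1/(-5293253 + 119*7637) = 1/(-5293253 + 908803) = 1/(-4384450) = -1/4384450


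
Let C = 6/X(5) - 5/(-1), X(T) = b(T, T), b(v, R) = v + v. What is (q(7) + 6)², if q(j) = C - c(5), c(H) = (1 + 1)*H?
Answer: 64/25 ≈ 2.5600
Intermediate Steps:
b(v, R) = 2*v
X(T) = 2*T
c(H) = 2*H
C = 28/5 (C = 6/((2*5)) - 5/(-1) = 6/10 - 5*(-1) = 6*(⅒) + 5 = ⅗ + 5 = 28/5 ≈ 5.6000)
q(j) = -22/5 (q(j) = 28/5 - 2*5 = 28/5 - 1*10 = 28/5 - 10 = -22/5)
(q(7) + 6)² = (-22/5 + 6)² = (8/5)² = 64/25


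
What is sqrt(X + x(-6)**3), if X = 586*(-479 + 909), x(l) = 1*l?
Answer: 2*sqrt(62941) ≈ 501.76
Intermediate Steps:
x(l) = l
X = 251980 (X = 586*430 = 251980)
sqrt(X + x(-6)**3) = sqrt(251980 + (-6)**3) = sqrt(251980 - 216) = sqrt(251764) = 2*sqrt(62941)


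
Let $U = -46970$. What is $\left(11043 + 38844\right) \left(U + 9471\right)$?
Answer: $-1870712613$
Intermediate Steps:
$\left(11043 + 38844\right) \left(U + 9471\right) = \left(11043 + 38844\right) \left(-46970 + 9471\right) = 49887 \left(-37499\right) = -1870712613$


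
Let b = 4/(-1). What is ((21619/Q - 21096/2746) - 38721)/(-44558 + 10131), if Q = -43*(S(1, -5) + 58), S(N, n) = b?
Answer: 123500827769/109756925262 ≈ 1.1252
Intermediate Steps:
b = -4 (b = 4*(-1) = -4)
S(N, n) = -4
Q = -2322 (Q = -43*(-4 + 58) = -43*54 = -2322)
((21619/Q - 21096/2746) - 38721)/(-44558 + 10131) = ((21619/(-2322) - 21096/2746) - 38721)/(-44558 + 10131) = ((21619*(-1/2322) - 21096*1/2746) - 38721)/(-34427) = ((-21619/2322 - 10548/1373) - 38721)*(-1/34427) = (-54175343/3188106 - 38721)*(-1/34427) = -123500827769/3188106*(-1/34427) = 123500827769/109756925262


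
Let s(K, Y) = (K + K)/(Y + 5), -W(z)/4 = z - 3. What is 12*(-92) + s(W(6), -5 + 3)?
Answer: -1112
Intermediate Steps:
W(z) = 12 - 4*z (W(z) = -4*(z - 3) = -4*(-3 + z) = 12 - 4*z)
s(K, Y) = 2*K/(5 + Y) (s(K, Y) = (2*K)/(5 + Y) = 2*K/(5 + Y))
12*(-92) + s(W(6), -5 + 3) = 12*(-92) + 2*(12 - 4*6)/(5 + (-5 + 3)) = -1104 + 2*(12 - 24)/(5 - 2) = -1104 + 2*(-12)/3 = -1104 + 2*(-12)*(⅓) = -1104 - 8 = -1112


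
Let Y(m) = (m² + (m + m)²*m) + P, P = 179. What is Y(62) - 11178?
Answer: 946157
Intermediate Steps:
Y(m) = 179 + m² + 4*m³ (Y(m) = (m² + (m + m)²*m) + 179 = (m² + (2*m)²*m) + 179 = (m² + (4*m²)*m) + 179 = (m² + 4*m³) + 179 = 179 + m² + 4*m³)
Y(62) - 11178 = (179 + 62² + 4*62³) - 11178 = (179 + 3844 + 4*238328) - 11178 = (179 + 3844 + 953312) - 11178 = 957335 - 11178 = 946157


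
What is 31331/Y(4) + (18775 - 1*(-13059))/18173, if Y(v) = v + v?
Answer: 569632935/145384 ≈ 3918.1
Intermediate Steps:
Y(v) = 2*v
31331/Y(4) + (18775 - 1*(-13059))/18173 = 31331/((2*4)) + (18775 - 1*(-13059))/18173 = 31331/8 + (18775 + 13059)*(1/18173) = 31331*(⅛) + 31834*(1/18173) = 31331/8 + 31834/18173 = 569632935/145384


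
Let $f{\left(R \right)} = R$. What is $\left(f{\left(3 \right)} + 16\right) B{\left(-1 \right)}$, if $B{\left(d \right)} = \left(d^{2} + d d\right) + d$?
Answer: $19$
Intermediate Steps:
$B{\left(d \right)} = d + 2 d^{2}$ ($B{\left(d \right)} = \left(d^{2} + d^{2}\right) + d = 2 d^{2} + d = d + 2 d^{2}$)
$\left(f{\left(3 \right)} + 16\right) B{\left(-1 \right)} = \left(3 + 16\right) \left(- (1 + 2 \left(-1\right))\right) = 19 \left(- (1 - 2)\right) = 19 \left(\left(-1\right) \left(-1\right)\right) = 19 \cdot 1 = 19$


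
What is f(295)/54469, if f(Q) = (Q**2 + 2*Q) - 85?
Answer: 87530/54469 ≈ 1.6070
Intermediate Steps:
f(Q) = -85 + Q**2 + 2*Q
f(295)/54469 = (-85 + 295**2 + 2*295)/54469 = (-85 + 87025 + 590)*(1/54469) = 87530*(1/54469) = 87530/54469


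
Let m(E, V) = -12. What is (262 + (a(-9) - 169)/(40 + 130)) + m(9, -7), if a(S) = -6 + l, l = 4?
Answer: 42329/170 ≈ 248.99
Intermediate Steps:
a(S) = -2 (a(S) = -6 + 4 = -2)
(262 + (a(-9) - 169)/(40 + 130)) + m(9, -7) = (262 + (-2 - 169)/(40 + 130)) - 12 = (262 - 171/170) - 12 = 44369/170 - 12 = 42329/170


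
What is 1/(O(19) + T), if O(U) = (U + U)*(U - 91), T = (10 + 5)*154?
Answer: -1/426 ≈ -0.0023474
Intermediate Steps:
T = 2310 (T = 15*154 = 2310)
O(U) = 2*U*(-91 + U) (O(U) = (2*U)*(-91 + U) = 2*U*(-91 + U))
1/(O(19) + T) = 1/(2*19*(-91 + 19) + 2310) = 1/(2*19*(-72) + 2310) = 1/(-2736 + 2310) = 1/(-426) = -1/426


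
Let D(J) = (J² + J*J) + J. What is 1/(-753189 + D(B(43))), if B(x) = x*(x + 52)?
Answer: 1/32625346 ≈ 3.0651e-8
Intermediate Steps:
B(x) = x*(52 + x)
D(J) = J + 2*J² (D(J) = (J² + J²) + J = 2*J² + J = J + 2*J²)
1/(-753189 + D(B(43))) = 1/(-753189 + (43*(52 + 43))*(1 + 2*(43*(52 + 43)))) = 1/(-753189 + (43*95)*(1 + 2*(43*95))) = 1/(-753189 + 4085*(1 + 2*4085)) = 1/(-753189 + 4085*(1 + 8170)) = 1/(-753189 + 4085*8171) = 1/(-753189 + 33378535) = 1/32625346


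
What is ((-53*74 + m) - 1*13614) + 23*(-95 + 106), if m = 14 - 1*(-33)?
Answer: -17236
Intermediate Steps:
m = 47 (m = 14 + 33 = 47)
((-53*74 + m) - 1*13614) + 23*(-95 + 106) = ((-53*74 + 47) - 1*13614) + 23*(-95 + 106) = ((-3922 + 47) - 13614) + 23*11 = (-3875 - 13614) + 253 = -17489 + 253 = -17236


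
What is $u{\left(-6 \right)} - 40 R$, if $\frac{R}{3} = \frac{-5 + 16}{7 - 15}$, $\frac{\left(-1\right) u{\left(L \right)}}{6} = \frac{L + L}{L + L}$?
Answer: $159$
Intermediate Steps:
$u{\left(L \right)} = -6$ ($u{\left(L \right)} = - 6 \frac{L + L}{L + L} = - 6 \frac{2 L}{2 L} = - 6 \cdot 2 L \frac{1}{2 L} = \left(-6\right) 1 = -6$)
$R = - \frac{33}{8}$ ($R = 3 \frac{-5 + 16}{7 - 15} = 3 \frac{11}{-8} = 3 \cdot 11 \left(- \frac{1}{8}\right) = 3 \left(- \frac{11}{8}\right) = - \frac{33}{8} \approx -4.125$)
$u{\left(-6 \right)} - 40 R = -6 - -165 = -6 + 165 = 159$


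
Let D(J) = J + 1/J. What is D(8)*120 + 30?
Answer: 1005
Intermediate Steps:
D(8)*120 + 30 = (8 + 1/8)*120 + 30 = (8 + ⅛)*120 + 30 = (65/8)*120 + 30 = 975 + 30 = 1005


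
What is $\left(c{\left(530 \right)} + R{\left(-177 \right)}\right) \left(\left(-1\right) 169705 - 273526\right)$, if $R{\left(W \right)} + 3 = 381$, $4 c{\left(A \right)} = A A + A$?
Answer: $- \frac{62704332801}{2} \approx -3.1352 \cdot 10^{10}$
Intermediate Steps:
$c{\left(A \right)} = \frac{A}{4} + \frac{A^{2}}{4}$ ($c{\left(A \right)} = \frac{A A + A}{4} = \frac{A^{2} + A}{4} = \frac{A + A^{2}}{4} = \frac{A}{4} + \frac{A^{2}}{4}$)
$R{\left(W \right)} = 378$ ($R{\left(W \right)} = -3 + 381 = 378$)
$\left(c{\left(530 \right)} + R{\left(-177 \right)}\right) \left(\left(-1\right) 169705 - 273526\right) = \left(\frac{1}{4} \cdot 530 \left(1 + 530\right) + 378\right) \left(\left(-1\right) 169705 - 273526\right) = \left(\frac{1}{4} \cdot 530 \cdot 531 + 378\right) \left(-169705 - 273526\right) = \left(\frac{140715}{2} + 378\right) \left(-169705 - 273526\right) = \frac{141471}{2} \left(-443231\right) = - \frac{62704332801}{2}$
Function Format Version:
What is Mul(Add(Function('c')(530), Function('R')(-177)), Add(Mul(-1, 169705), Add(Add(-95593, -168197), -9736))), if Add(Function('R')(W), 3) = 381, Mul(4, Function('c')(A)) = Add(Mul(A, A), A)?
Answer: Rational(-62704332801, 2) ≈ -3.1352e+10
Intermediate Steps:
Function('c')(A) = Add(Mul(Rational(1, 4), A), Mul(Rational(1, 4), Pow(A, 2))) (Function('c')(A) = Mul(Rational(1, 4), Add(Mul(A, A), A)) = Mul(Rational(1, 4), Add(Pow(A, 2), A)) = Mul(Rational(1, 4), Add(A, Pow(A, 2))) = Add(Mul(Rational(1, 4), A), Mul(Rational(1, 4), Pow(A, 2))))
Function('R')(W) = 378 (Function('R')(W) = Add(-3, 381) = 378)
Mul(Add(Function('c')(530), Function('R')(-177)), Add(Mul(-1, 169705), Add(Add(-95593, -168197), -9736))) = Mul(Add(Mul(Rational(1, 4), 530, Add(1, 530)), 378), Add(Mul(-1, 169705), Add(Add(-95593, -168197), -9736))) = Mul(Add(Mul(Rational(1, 4), 530, 531), 378), Add(-169705, Add(-263790, -9736))) = Mul(Add(Rational(140715, 2), 378), Add(-169705, -273526)) = Mul(Rational(141471, 2), -443231) = Rational(-62704332801, 2)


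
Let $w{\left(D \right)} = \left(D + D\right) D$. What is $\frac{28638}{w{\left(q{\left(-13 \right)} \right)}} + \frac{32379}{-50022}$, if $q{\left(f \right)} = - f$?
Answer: $\frac{236930989}{2817906} \approx 84.081$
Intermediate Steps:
$w{\left(D \right)} = 2 D^{2}$ ($w{\left(D \right)} = 2 D D = 2 D^{2}$)
$\frac{28638}{w{\left(q{\left(-13 \right)} \right)}} + \frac{32379}{-50022} = \frac{28638}{2 \left(\left(-1\right) \left(-13\right)\right)^{2}} + \frac{32379}{-50022} = \frac{28638}{2 \cdot 13^{2}} + 32379 \left(- \frac{1}{50022}\right) = \frac{28638}{2 \cdot 169} - \frac{10793}{16674} = \frac{28638}{338} - \frac{10793}{16674} = 28638 \cdot \frac{1}{338} - \frac{10793}{16674} = \frac{14319}{169} - \frac{10793}{16674} = \frac{236930989}{2817906}$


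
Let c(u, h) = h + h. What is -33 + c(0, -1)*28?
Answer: -89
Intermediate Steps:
c(u, h) = 2*h
-33 + c(0, -1)*28 = -33 + (2*(-1))*28 = -33 - 2*28 = -33 - 56 = -89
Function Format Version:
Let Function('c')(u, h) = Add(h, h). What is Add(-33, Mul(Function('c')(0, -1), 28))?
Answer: -89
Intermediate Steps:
Function('c')(u, h) = Mul(2, h)
Add(-33, Mul(Function('c')(0, -1), 28)) = Add(-33, Mul(Mul(2, -1), 28)) = Add(-33, Mul(-2, 28)) = Add(-33, -56) = -89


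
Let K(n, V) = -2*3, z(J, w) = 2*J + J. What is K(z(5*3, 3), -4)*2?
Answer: -12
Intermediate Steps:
z(J, w) = 3*J
K(n, V) = -6
K(z(5*3, 3), -4)*2 = -6*2 = -12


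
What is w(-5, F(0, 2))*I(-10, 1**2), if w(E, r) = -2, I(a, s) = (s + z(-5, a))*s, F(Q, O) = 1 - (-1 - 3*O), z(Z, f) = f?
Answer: 18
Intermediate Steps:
F(Q, O) = 2 + 3*O (F(Q, O) = 1 + (1 + 3*O) = 2 + 3*O)
I(a, s) = s*(a + s) (I(a, s) = (s + a)*s = (a + s)*s = s*(a + s))
w(-5, F(0, 2))*I(-10, 1**2) = -2*1**2*(-10 + 1**2) = -2*(-10 + 1) = -2*(-9) = 18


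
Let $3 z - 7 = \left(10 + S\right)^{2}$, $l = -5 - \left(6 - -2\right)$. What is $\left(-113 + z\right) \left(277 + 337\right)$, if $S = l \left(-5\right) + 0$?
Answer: $\frac{3249902}{3} \approx 1.0833 \cdot 10^{6}$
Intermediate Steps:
$l = -13$ ($l = -5 - \left(6 + 2\right) = -5 - 8 = -13$)
$S = 65$ ($S = \left(-13\right) \left(-5\right) + 0 = 65 + 0 = 65$)
$z = \frac{5632}{3}$ ($z = \frac{7}{3} + \frac{\left(10 + 65\right)^{2}}{3} = \frac{7}{3} + \frac{75^{2}}{3} = \frac{7}{3} + \frac{1}{3} \cdot 5625 = \frac{7}{3} + 1875 = \frac{5632}{3} \approx 1877.3$)
$\left(-113 + z\right) \left(277 + 337\right) = \left(-113 + \frac{5632}{3}\right) \left(277 + 337\right) = \frac{5293}{3} \cdot 614 = \frac{3249902}{3}$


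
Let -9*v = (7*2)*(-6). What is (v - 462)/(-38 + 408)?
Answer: -679/555 ≈ -1.2234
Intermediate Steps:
v = 28/3 (v = -7*2*(-6)/9 = -14*(-6)/9 = -⅑*(-84) = 28/3 ≈ 9.3333)
(v - 462)/(-38 + 408) = (28/3 - 462)/(-38 + 408) = -1358/3/370 = -1358/3*1/370 = -679/555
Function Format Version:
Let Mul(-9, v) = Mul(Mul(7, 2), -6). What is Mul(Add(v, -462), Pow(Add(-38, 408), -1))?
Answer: Rational(-679, 555) ≈ -1.2234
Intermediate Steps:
v = Rational(28, 3) (v = Mul(Rational(-1, 9), Mul(Mul(7, 2), -6)) = Mul(Rational(-1, 9), Mul(14, -6)) = Mul(Rational(-1, 9), -84) = Rational(28, 3) ≈ 9.3333)
Mul(Add(v, -462), Pow(Add(-38, 408), -1)) = Mul(Add(Rational(28, 3), -462), Pow(Add(-38, 408), -1)) = Mul(Rational(-1358, 3), Pow(370, -1)) = Mul(Rational(-1358, 3), Rational(1, 370)) = Rational(-679, 555)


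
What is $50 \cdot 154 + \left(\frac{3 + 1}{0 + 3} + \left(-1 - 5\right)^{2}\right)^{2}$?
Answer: $\frac{81844}{9} \approx 9093.8$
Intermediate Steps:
$50 \cdot 154 + \left(\frac{3 + 1}{0 + 3} + \left(-1 - 5\right)^{2}\right)^{2} = 7700 + \left(\frac{4}{3} + \left(-6\right)^{2}\right)^{2} = 7700 + \left(4 \cdot \frac{1}{3} + 36\right)^{2} = 7700 + \left(\frac{4}{3} + 36\right)^{2} = 7700 + \left(\frac{112}{3}\right)^{2} = 7700 + \frac{12544}{9} = \frac{81844}{9}$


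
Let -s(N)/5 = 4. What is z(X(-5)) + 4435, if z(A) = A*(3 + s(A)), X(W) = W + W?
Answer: 4605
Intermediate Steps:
s(N) = -20 (s(N) = -5*4 = -20)
X(W) = 2*W
z(A) = -17*A (z(A) = A*(3 - 20) = A*(-17) = -17*A)
z(X(-5)) + 4435 = -34*(-5) + 4435 = -17*(-10) + 4435 = 170 + 4435 = 4605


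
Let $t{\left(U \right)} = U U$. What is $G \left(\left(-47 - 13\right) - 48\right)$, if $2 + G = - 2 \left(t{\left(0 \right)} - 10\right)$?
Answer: $-1944$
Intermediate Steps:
$t{\left(U \right)} = U^{2}$
$G = 18$ ($G = -2 - 2 \left(0^{2} - 10\right) = -2 - 2 \left(0 - 10\right) = -2 - -20 = -2 + 20 = 18$)
$G \left(\left(-47 - 13\right) - 48\right) = 18 \left(\left(-47 - 13\right) - 48\right) = 18 \left(-60 - 48\right) = 18 \left(-108\right) = -1944$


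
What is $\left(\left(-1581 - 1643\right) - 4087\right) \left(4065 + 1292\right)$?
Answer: $-39165027$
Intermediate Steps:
$\left(\left(-1581 - 1643\right) - 4087\right) \left(4065 + 1292\right) = \left(\left(-1581 - 1643\right) - 4087\right) 5357 = \left(-3224 - 4087\right) 5357 = \left(-7311\right) 5357 = -39165027$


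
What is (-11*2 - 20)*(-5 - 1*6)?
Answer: 462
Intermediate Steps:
(-11*2 - 20)*(-5 - 1*6) = (-22 - 20)*(-5 - 6) = -42*(-11) = 462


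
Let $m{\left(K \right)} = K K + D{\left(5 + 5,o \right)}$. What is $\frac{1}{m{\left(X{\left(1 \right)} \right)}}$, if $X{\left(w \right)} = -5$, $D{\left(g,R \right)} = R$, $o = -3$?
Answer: $\frac{1}{22} \approx 0.045455$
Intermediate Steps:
$m{\left(K \right)} = -3 + K^{2}$ ($m{\left(K \right)} = K K - 3 = K^{2} - 3 = -3 + K^{2}$)
$\frac{1}{m{\left(X{\left(1 \right)} \right)}} = \frac{1}{-3 + \left(-5\right)^{2}} = \frac{1}{-3 + 25} = \frac{1}{22}$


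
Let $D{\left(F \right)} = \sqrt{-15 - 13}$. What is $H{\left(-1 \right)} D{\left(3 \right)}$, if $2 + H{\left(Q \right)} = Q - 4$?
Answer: $- 14 i \sqrt{7} \approx - 37.041 i$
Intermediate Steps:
$D{\left(F \right)} = 2 i \sqrt{7}$ ($D{\left(F \right)} = \sqrt{-28} = 2 i \sqrt{7}$)
$H{\left(Q \right)} = -6 + Q$ ($H{\left(Q \right)} = -2 + \left(Q - 4\right) = -2 + \left(-4 + Q\right) = -6 + Q$)
$H{\left(-1 \right)} D{\left(3 \right)} = \left(-6 - 1\right) 2 i \sqrt{7} = - 7 \cdot 2 i \sqrt{7} = - 14 i \sqrt{7}$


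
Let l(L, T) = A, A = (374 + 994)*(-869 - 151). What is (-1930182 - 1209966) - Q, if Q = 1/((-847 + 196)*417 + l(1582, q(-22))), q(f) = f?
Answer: -5234083470395/1666827 ≈ -3.1401e+6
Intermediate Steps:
A = -1395360 (A = 1368*(-1020) = -1395360)
l(L, T) = -1395360
Q = -1/1666827 (Q = 1/((-847 + 196)*417 - 1395360) = 1/(-651*417 - 1395360) = 1/(-271467 - 1395360) = 1/(-1666827) = -1/1666827 ≈ -5.9994e-7)
(-1930182 - 1209966) - Q = (-1930182 - 1209966) - 1*(-1/1666827) = -3140148 + 1/1666827 = -5234083470395/1666827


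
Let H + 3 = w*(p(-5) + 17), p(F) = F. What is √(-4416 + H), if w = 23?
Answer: I*√4143 ≈ 64.366*I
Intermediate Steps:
H = 273 (H = -3 + 23*(-5 + 17) = -3 + 23*12 = -3 + 276 = 273)
√(-4416 + H) = √(-4416 + 273) = √(-4143) = I*√4143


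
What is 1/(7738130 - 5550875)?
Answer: 1/2187255 ≈ 4.5719e-7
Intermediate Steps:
1/(7738130 - 5550875) = 1/2187255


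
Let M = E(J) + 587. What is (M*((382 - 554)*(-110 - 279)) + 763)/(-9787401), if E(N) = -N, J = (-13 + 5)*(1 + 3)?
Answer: -13805605/3262467 ≈ -4.2316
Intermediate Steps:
J = -32 (J = -8*4 = -32)
M = 619 (M = -1*(-32) + 587 = 32 + 587 = 619)
(M*((382 - 554)*(-110 - 279)) + 763)/(-9787401) = (619*((382 - 554)*(-110 - 279)) + 763)/(-9787401) = (619*(-172*(-389)) + 763)*(-1/9787401) = (619*66908 + 763)*(-1/9787401) = (41416052 + 763)*(-1/9787401) = 41416815*(-1/9787401) = -13805605/3262467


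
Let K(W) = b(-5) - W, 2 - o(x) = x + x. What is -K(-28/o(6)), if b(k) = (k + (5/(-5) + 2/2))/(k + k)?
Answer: 23/10 ≈ 2.3000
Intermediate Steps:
o(x) = 2 - 2*x (o(x) = 2 - (x + x) = 2 - 2*x)
b(k) = ½ (b(k) = (k + (5*(-⅕) + 2*(½)))/((2*k)) = (k + (-1 + 1))*(1/(2*k)) = (k + 0)*(1/(2*k)) = k*(1/(2*k)) = ½)
K(W) = ½ - W
-K(-28/o(6)) = -(½ - (-28)/(2 - 2*6)) = -(½ - (-28)/(2 - 12)) = -(½ - (-28)/(-10)) = -(½ - (-28)*(-1)/10) = -(½ - 1*14/5) = -(½ - 14/5) = -1*(-23/10) = 23/10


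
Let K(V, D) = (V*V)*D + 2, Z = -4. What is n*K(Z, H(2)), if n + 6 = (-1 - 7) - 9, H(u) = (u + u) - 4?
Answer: -46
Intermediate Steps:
H(u) = -4 + 2*u (H(u) = 2*u - 4 = -4 + 2*u)
n = -23 (n = -6 + ((-1 - 7) - 9) = -6 + (-8 - 9) = -6 - 17 = -23)
K(V, D) = 2 + D*V² (K(V, D) = V²*D + 2 = D*V² + 2 = 2 + D*V²)
n*K(Z, H(2)) = -23*(2 + (-4 + 2*2)*(-4)²) = -23*(2 + (-4 + 4)*16) = -23*(2 + 0*16) = -23*(2 + 0) = -23*2 = -46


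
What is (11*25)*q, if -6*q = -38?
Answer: 5225/3 ≈ 1741.7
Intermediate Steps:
q = 19/3 (q = -1/6*(-38) = 19/3 ≈ 6.3333)
(11*25)*q = (11*25)*(19/3) = 275*(19/3) = 5225/3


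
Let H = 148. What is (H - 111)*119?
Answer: 4403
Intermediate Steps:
(H - 111)*119 = (148 - 111)*119 = 37*119 = 4403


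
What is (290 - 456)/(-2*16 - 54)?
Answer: 83/43 ≈ 1.9302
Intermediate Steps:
(290 - 456)/(-2*16 - 54) = -166/(-32 - 54) = -166/(-86) = -166*(-1/86) = 83/43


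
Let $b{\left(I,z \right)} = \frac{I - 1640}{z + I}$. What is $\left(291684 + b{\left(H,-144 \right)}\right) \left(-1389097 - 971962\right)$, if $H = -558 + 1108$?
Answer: $- \frac{139801389294113}{203} \approx -6.8868 \cdot 10^{11}$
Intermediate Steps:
$H = 550$
$b{\left(I,z \right)} = \frac{-1640 + I}{I + z}$
$\left(291684 + b{\left(H,-144 \right)}\right) \left(-1389097 - 971962\right) = \left(291684 + \frac{-1640 + 550}{550 - 144}\right) \left(-1389097 - 971962\right) = \left(291684 + \frac{1}{406} \left(-1090\right)\right) \left(-2361059\right) = \left(291684 - \frac{545}{203}\right) \left(-2361059\right) = \frac{59211307}{203} \left(-2361059\right) = - \frac{139801389294113}{203}$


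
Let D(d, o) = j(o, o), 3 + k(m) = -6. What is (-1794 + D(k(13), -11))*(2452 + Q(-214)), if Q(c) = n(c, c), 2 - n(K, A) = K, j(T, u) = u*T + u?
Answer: -4492912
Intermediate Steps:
j(T, u) = u + T*u (j(T, u) = T*u + u = u + T*u)
n(K, A) = 2 - K
k(m) = -9 (k(m) = -3 - 6 = -9)
D(d, o) = o*(1 + o)
Q(c) = 2 - c
(-1794 + D(k(13), -11))*(2452 + Q(-214)) = (-1794 - 11*(1 - 11))*(2452 + (2 - 1*(-214))) = (-1794 - 11*(-10))*(2452 + (2 + 214)) = (-1794 + 110)*(2452 + 216) = -1684*2668 = -4492912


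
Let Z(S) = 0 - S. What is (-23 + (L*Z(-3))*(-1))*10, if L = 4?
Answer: -350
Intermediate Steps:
Z(S) = -S
(-23 + (L*Z(-3))*(-1))*10 = (-23 + (4*(-1*(-3)))*(-1))*10 = (-23 + (4*3)*(-1))*10 = (-23 + 12*(-1))*10 = (-23 - 12)*10 = -35*10 = -350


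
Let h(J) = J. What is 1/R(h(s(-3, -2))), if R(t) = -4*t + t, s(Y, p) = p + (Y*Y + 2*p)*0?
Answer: ⅙ ≈ 0.16667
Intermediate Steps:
s(Y, p) = p (s(Y, p) = p + (Y² + 2*p)*0 = p + 0 = p)
R(t) = -3*t
1/R(h(s(-3, -2))) = 1/(-3*(-2)) = 1/6 = ⅙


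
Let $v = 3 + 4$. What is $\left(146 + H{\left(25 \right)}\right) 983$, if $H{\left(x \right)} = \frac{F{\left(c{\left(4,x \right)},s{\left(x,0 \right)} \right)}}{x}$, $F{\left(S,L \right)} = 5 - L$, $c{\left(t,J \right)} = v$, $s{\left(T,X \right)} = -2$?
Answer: $\frac{3594831}{25} \approx 1.4379 \cdot 10^{5}$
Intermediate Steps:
$v = 7$
$c{\left(t,J \right)} = 7$
$H{\left(x \right)} = \frac{7}{x}$ ($H{\left(x \right)} = \frac{5 - -2}{x} = \frac{5 + 2}{x} = \frac{7}{x}$)
$\left(146 + H{\left(25 \right)}\right) 983 = \left(146 + \frac{7}{25}\right) 983 = \frac{3657}{25} \cdot 983 = \frac{3594831}{25}$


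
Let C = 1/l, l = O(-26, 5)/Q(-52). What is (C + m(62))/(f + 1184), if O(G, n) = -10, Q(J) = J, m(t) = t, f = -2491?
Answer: -336/6535 ≈ -0.051415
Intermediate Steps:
l = 5/26 (l = -10/(-52) = -10*(-1/52) = 5/26 ≈ 0.19231)
C = 26/5 (C = 1/(5/26) = 26/5 ≈ 5.2000)
(C + m(62))/(f + 1184) = (26/5 + 62)/(-2491 + 1184) = (336/5)/(-1307) = (336/5)*(-1/1307) = -336/6535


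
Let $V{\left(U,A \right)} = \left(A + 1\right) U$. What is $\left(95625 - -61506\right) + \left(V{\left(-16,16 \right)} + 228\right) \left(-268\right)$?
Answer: $168923$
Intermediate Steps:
$V{\left(U,A \right)} = U \left(1 + A\right)$ ($V{\left(U,A \right)} = \left(1 + A\right) U = U \left(1 + A\right)$)
$\left(95625 - -61506\right) + \left(V{\left(-16,16 \right)} + 228\right) \left(-268\right) = \left(95625 - -61506\right) + \left(- 16 \left(1 + 16\right) + 228\right) \left(-268\right) = \left(95625 + 61506\right) + \left(\left(-16\right) 17 + 228\right) \left(-268\right) = 157131 + \left(-272 + 228\right) \left(-268\right) = 157131 - -11792 = 157131 + 11792 = 168923$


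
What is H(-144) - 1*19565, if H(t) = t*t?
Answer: 1171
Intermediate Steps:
H(t) = t²
H(-144) - 1*19565 = (-144)² - 1*19565 = 20736 - 19565 = 1171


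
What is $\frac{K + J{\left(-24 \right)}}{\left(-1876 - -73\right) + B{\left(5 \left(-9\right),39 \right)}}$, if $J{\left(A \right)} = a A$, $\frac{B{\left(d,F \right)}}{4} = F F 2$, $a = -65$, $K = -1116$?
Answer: $\frac{148}{3455} \approx 0.042836$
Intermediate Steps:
$B{\left(d,F \right)} = 8 F^{2}$ ($B{\left(d,F \right)} = 4 F F 2 = 4 F^{2} \cdot 2 = 4 \cdot 2 F^{2} = 8 F^{2}$)
$J{\left(A \right)} = - 65 A$
$\frac{K + J{\left(-24 \right)}}{\left(-1876 - -73\right) + B{\left(5 \left(-9\right),39 \right)}} = \frac{-1116 - -1560}{\left(-1876 - -73\right) + 8 \cdot 39^{2}} = \frac{-1116 + 1560}{\left(-1876 + 73\right) + 8 \cdot 1521} = \frac{444}{-1803 + 12168} = \frac{444}{10365} = 444 \cdot \frac{1}{10365} = \frac{148}{3455}$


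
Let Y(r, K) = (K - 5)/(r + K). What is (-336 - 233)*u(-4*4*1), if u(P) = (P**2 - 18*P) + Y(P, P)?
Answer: -9917101/32 ≈ -3.0991e+5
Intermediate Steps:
Y(r, K) = (-5 + K)/(K + r)
u(P) = P**2 - 18*P + (-5 + P)/(2*P) (u(P) = (P**2 - 18*P) + (-5 + P)/(P + P) = (P**2 - 18*P) + (-5 + P)/((2*P)) = (P**2 - 18*P) + (1/(2*P))*(-5 + P) = (P**2 - 18*P) + (-5 + P)/(2*P) = P**2 - 18*P + (-5 + P)/(2*P))
(-336 - 233)*u(-4*4*1) = (-336 - 233)*((-5 - 4*4*1 + 2*(-4*4*1)**2*(-18 - 4*4*1))/(2*((-4*4*1)))) = -569*(-5 - 16*1 + 2*(-16*1)**2*(-18 - 16*1))/(2*((-16*1))) = -569*(-5 - 16 + 2*(-16)**2*(-18 - 16))/(2*(-16)) = -569*(-1)*(-5 - 16 + 2*256*(-34))/(2*16) = -569*(-1)*(-5 - 16 - 17408)/(2*16) = -569*(-1)*(-17429)/(2*16) = -569*17429/32 = -9917101/32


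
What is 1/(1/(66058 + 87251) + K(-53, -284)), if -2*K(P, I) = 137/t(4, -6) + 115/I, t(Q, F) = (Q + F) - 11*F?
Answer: -1393272192/1209138995 ≈ -1.1523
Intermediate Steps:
t(Q, F) = Q - 10*F (t(Q, F) = (F + Q) - 11*F = Q - 10*F)
K(P, I) = -137/128 - 115/(2*I) (K(P, I) = -(137/(4 - 10*(-6)) + 115/I)/2 = -(137/(4 + 60) + 115/I)/2 = -(137/64 + 115/I)/2 = -137/128 - 115/(2*I))
1/(1/(66058 + 87251) + K(-53, -284)) = 1/(1/(66058 + 87251) + (1/128)*(-7360 - 137*(-284))/(-284)) = 1/(1/153309 + (1/128)*(-1/284)*(-7360 + 38908)) = 1/(1/153309 + (1/128)*(-1/284)*31548) = 1/(1/153309 - 7887/9088) = 1/(-1209138995/1393272192) = -1393272192/1209138995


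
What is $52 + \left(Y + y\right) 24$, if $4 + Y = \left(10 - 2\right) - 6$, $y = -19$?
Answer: $-452$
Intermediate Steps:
$Y = -2$ ($Y = -4 + \left(\left(10 - 2\right) - 6\right) = -4 + \left(8 - 6\right) = -4 + 2 = -2$)
$52 + \left(Y + y\right) 24 = 52 + \left(-2 - 19\right) 24 = 52 - 504 = -452$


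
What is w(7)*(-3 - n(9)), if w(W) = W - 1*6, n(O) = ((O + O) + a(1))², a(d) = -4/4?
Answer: -292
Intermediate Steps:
a(d) = -1 (a(d) = -4*¼ = -1)
n(O) = (-1 + 2*O)² (n(O) = ((O + O) - 1)² = (2*O - 1)² = (-1 + 2*O)²)
w(W) = -6 + W (w(W) = W - 6 = -6 + W)
w(7)*(-3 - n(9)) = (-6 + 7)*(-3 - (-1 + 2*9)²) = 1*(-3 - (-1 + 18)²) = 1*(-3 - 1*17²) = 1*(-3 - 1*289) = 1*(-3 - 289) = 1*(-292) = -292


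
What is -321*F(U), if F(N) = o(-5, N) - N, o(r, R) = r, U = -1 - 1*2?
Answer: 642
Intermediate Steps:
U = -3 (U = -1 - 2 = -3)
F(N) = -5 - N
-321*F(U) = -321*(-5 - 1*(-3)) = -321*(-5 + 3) = -321*(-2) = 642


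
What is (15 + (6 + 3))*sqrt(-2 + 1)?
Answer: 24*I ≈ 24.0*I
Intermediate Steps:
(15 + (6 + 3))*sqrt(-2 + 1) = (15 + 9)*sqrt(-1) = 24*I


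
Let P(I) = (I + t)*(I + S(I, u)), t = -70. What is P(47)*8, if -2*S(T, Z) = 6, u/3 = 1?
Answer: -8096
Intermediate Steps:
u = 3 (u = 3*1 = 3)
S(T, Z) = -3 (S(T, Z) = -½*6 = -3)
P(I) = (-70 + I)*(-3 + I) (P(I) = (I - 70)*(I - 3) = (-70 + I)*(-3 + I))
P(47)*8 = (210 + 47² - 73*47)*8 = (210 + 2209 - 3431)*8 = -1012*8 = -8096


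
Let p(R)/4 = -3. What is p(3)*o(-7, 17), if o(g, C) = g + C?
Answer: -120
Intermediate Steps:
o(g, C) = C + g
p(R) = -12 (p(R) = 4*(-3) = -12)
p(3)*o(-7, 17) = -12*(17 - 7) = -12*10 = -120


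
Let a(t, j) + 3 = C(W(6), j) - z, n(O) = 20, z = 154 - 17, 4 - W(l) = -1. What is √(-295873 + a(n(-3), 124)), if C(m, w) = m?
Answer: 2*I*√74002 ≈ 544.07*I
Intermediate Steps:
W(l) = 5 (W(l) = 4 - 1*(-1) = 4 + 1 = 5)
z = 137
a(t, j) = -135 (a(t, j) = -3 + (5 - 1*137) = -3 + (5 - 137) = -3 - 132 = -135)
√(-295873 + a(n(-3), 124)) = √(-295873 - 135) = √(-296008) = 2*I*√74002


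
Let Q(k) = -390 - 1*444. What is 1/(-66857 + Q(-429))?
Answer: -1/67691 ≈ -1.4773e-5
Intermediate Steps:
Q(k) = -834 (Q(k) = -390 - 444 = -834)
1/(-66857 + Q(-429)) = 1/(-66857 - 834) = 1/(-67691) = -1/67691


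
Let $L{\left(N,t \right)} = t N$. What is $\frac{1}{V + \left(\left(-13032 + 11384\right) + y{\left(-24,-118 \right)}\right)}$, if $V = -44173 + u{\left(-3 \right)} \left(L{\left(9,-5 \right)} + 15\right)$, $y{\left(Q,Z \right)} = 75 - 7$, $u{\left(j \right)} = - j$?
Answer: $- \frac{1}{45843} \approx -2.1814 \cdot 10^{-5}$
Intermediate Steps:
$y{\left(Q,Z \right)} = 68$ ($y{\left(Q,Z \right)} = 75 - 7 = 68$)
$L{\left(N,t \right)} = N t$
$V = -44263$ ($V = -44173 + \left(-1\right) \left(-3\right) \left(9 \left(-5\right) + 15\right) = -44173 + 3 \left(-45 + 15\right) = -44173 + 3 \left(-30\right) = -44173 - 90 = -44263$)
$\frac{1}{V + \left(\left(-13032 + 11384\right) + y{\left(-24,-118 \right)}\right)} = \frac{1}{-44263 + \left(\left(-13032 + 11384\right) + 68\right)} = \frac{1}{-44263 + \left(-1648 + 68\right)} = \frac{1}{-44263 - 1580} = \frac{1}{-45843} = - \frac{1}{45843}$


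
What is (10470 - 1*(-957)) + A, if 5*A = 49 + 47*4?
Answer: 57372/5 ≈ 11474.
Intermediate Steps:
A = 237/5 (A = (49 + 47*4)/5 = (49 + 188)/5 = (1/5)*237 = 237/5 ≈ 47.400)
(10470 - 1*(-957)) + A = (10470 - 1*(-957)) + 237/5 = (10470 + 957) + 237/5 = 11427 + 237/5 = 57372/5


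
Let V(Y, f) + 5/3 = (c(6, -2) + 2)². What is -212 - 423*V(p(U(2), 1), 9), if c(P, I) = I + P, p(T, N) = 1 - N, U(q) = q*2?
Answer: -14735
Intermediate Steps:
U(q) = 2*q
V(Y, f) = 103/3 (V(Y, f) = -5/3 + ((-2 + 6) + 2)² = -5/3 + (4 + 2)² = -5/3 + 6² = -5/3 + 36 = 103/3)
-212 - 423*V(p(U(2), 1), 9) = -212 - 423*103/3 = -212 - 14523 = -14735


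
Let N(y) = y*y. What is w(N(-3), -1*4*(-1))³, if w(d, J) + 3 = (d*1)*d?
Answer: 474552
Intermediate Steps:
N(y) = y²
w(d, J) = -3 + d² (w(d, J) = -3 + (d*1)*d = -3 + d*d = -3 + d²)
w(N(-3), -1*4*(-1))³ = (-3 + ((-3)²)²)³ = (-3 + 9²)³ = (-3 + 81)³ = 78³ = 474552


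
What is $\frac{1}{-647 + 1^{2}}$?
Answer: $- \frac{1}{646} \approx -0.001548$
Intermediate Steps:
$\frac{1}{-647 + 1^{2}} = \frac{1}{-647 + 1} = \frac{1}{-646} = - \frac{1}{646}$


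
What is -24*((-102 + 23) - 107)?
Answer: 4464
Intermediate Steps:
-24*((-102 + 23) - 107) = -24*(-79 - 107) = -24*(-186) = 4464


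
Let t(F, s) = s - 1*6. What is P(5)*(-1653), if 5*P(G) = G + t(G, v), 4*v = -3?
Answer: 11571/20 ≈ 578.55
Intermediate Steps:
v = -¾ (v = (¼)*(-3) = -¾ ≈ -0.75000)
t(F, s) = -6 + s (t(F, s) = s - 6 = -6 + s)
P(G) = -27/20 + G/5 (P(G) = (G + (-6 - ¾))/5 = (G - 27/4)/5 = (-27/4 + G)/5 = -27/20 + G/5)
P(5)*(-1653) = (-27/20 + (⅕)*5)*(-1653) = (-27/20 + 1)*(-1653) = -7/20*(-1653) = 11571/20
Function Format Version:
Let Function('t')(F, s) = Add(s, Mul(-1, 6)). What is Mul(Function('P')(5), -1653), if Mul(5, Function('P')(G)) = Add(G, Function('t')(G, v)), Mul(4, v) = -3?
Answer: Rational(11571, 20) ≈ 578.55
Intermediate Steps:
v = Rational(-3, 4) (v = Mul(Rational(1, 4), -3) = Rational(-3, 4) ≈ -0.75000)
Function('t')(F, s) = Add(-6, s) (Function('t')(F, s) = Add(s, -6) = Add(-6, s))
Function('P')(G) = Add(Rational(-27, 20), Mul(Rational(1, 5), G)) (Function('P')(G) = Mul(Rational(1, 5), Add(G, Add(-6, Rational(-3, 4)))) = Mul(Rational(1, 5), Add(G, Rational(-27, 4))) = Mul(Rational(1, 5), Add(Rational(-27, 4), G)) = Add(Rational(-27, 20), Mul(Rational(1, 5), G)))
Mul(Function('P')(5), -1653) = Mul(Add(Rational(-27, 20), Mul(Rational(1, 5), 5)), -1653) = Mul(Add(Rational(-27, 20), 1), -1653) = Mul(Rational(-7, 20), -1653) = Rational(11571, 20)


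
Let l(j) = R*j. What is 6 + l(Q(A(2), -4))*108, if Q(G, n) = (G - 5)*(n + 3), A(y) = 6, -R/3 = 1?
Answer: 330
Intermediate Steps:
R = -3 (R = -3*1 = -3)
Q(G, n) = (-5 + G)*(3 + n)
l(j) = -3*j
6 + l(Q(A(2), -4))*108 = 6 - 3*(-15 - 5*(-4) + 3*6 + 6*(-4))*108 = 6 - 3*(-15 + 20 + 18 - 24)*108 = 6 - 3*(-1)*108 = 6 + 3*108 = 6 + 324 = 330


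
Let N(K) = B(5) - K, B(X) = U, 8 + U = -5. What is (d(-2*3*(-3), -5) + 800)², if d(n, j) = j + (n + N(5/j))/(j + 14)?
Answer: 5697769/9 ≈ 6.3309e+5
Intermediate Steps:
U = -13 (U = -8 - 5 = -13)
B(X) = -13
N(K) = -13 - K
d(n, j) = j + (-13 + n - 5/j)/(14 + j) (d(n, j) = j + (n + (-13 - 5/j))/(j + 14) = j + (n + (-13 - 5/j))/(14 + j) = j + (-13 + n - 5/j)/(14 + j))
(d(-2*3*(-3), -5) + 800)² = ((-5 - 5*(-13 - 2*3*(-3) + (-5)² + 14*(-5)))/((-5)*(14 - 5)) + 800)² = (-⅕*(-5 - 5*(-13 - 6*(-3) + 25 - 70))/9 + 800)² = (-⅕*⅑*(-5 - 5*(-13 + 18 + 25 - 70)) + 800)² = (-⅕*⅑*(-5 - 5*(-40)) + 800)² = (-⅕*⅑*(-5 + 200) + 800)² = (-⅕*⅑*195 + 800)² = (-13/3 + 800)² = (2387/3)² = 5697769/9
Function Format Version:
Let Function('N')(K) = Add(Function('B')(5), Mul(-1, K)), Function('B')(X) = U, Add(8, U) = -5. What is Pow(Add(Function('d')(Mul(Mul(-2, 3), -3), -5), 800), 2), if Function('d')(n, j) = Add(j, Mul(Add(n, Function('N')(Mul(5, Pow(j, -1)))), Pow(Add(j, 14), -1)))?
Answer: Rational(5697769, 9) ≈ 6.3309e+5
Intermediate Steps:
U = -13 (U = Add(-8, -5) = -13)
Function('B')(X) = -13
Function('N')(K) = Add(-13, Mul(-1, K))
Function('d')(n, j) = Add(j, Mul(Pow(Add(14, j), -1), Add(-13, n, Mul(-5, Pow(j, -1))))) (Function('d')(n, j) = Add(j, Mul(Add(n, Add(-13, Mul(-1, Mul(5, Pow(j, -1))))), Pow(Add(j, 14), -1))) = Add(j, Mul(Add(n, Add(-13, Mul(-5, Pow(j, -1)))), Pow(Add(14, j), -1))) = Add(j, Mul(Add(-13, n, Mul(-5, Pow(j, -1))), Pow(Add(14, j), -1))) = Add(j, Mul(Pow(Add(14, j), -1), Add(-13, n, Mul(-5, Pow(j, -1))))))
Pow(Add(Function('d')(Mul(Mul(-2, 3), -3), -5), 800), 2) = Pow(Add(Mul(Pow(-5, -1), Pow(Add(14, -5), -1), Add(-5, Mul(-5, Add(-13, Mul(Mul(-2, 3), -3), Pow(-5, 2), Mul(14, -5))))), 800), 2) = Pow(Add(Mul(Rational(-1, 5), Pow(9, -1), Add(-5, Mul(-5, Add(-13, Mul(-6, -3), 25, -70)))), 800), 2) = Pow(Add(Mul(Rational(-1, 5), Rational(1, 9), Add(-5, Mul(-5, Add(-13, 18, 25, -70)))), 800), 2) = Pow(Add(Mul(Rational(-1, 5), Rational(1, 9), Add(-5, Mul(-5, -40))), 800), 2) = Pow(Add(Mul(Rational(-1, 5), Rational(1, 9), Add(-5, 200)), 800), 2) = Pow(Add(Mul(Rational(-1, 5), Rational(1, 9), 195), 800), 2) = Pow(Add(Rational(-13, 3), 800), 2) = Pow(Rational(2387, 3), 2) = Rational(5697769, 9)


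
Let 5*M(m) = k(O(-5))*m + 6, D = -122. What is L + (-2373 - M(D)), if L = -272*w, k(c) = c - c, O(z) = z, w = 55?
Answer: -86671/5 ≈ -17334.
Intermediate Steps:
k(c) = 0
M(m) = 6/5 (M(m) = (0*m + 6)/5 = (0 + 6)/5 = (⅕)*6 = 6/5)
L = -14960 (L = -272*55 = -14960)
L + (-2373 - M(D)) = -14960 + (-2373 - 1*6/5) = -14960 + (-2373 - 6/5) = -14960 - 11871/5 = -86671/5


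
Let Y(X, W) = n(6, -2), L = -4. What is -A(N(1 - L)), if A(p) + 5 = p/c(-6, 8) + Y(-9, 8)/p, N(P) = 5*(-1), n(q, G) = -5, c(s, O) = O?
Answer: 37/8 ≈ 4.6250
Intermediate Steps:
Y(X, W) = -5
N(P) = -5
A(p) = -5 - 5/p + p/8 (A(p) = -5 + (p/8 - 5/p) = -5 + (-5/p + p/8) = -5 - 5/p + p/8)
-A(N(1 - L)) = -(-5 - 5/(-5) + (1/8)*(-5)) = -(-5 - 5*(-1/5) - 5/8) = -(-5 + 1 - 5/8) = -1*(-37/8) = 37/8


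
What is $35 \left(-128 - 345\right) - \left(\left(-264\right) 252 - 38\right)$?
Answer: $50011$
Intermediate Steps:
$35 \left(-128 - 345\right) - \left(\left(-264\right) 252 - 38\right) = 35 \left(-128 - 345\right) - \left(-66528 - 38\right) = 35 \left(-473\right) - -66566 = -16555 + 66566 = 50011$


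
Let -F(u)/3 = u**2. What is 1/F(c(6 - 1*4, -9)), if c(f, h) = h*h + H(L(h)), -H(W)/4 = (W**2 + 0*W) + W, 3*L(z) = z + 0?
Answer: -1/9747 ≈ -0.00010260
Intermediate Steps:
L(z) = z/3 (L(z) = (z + 0)/3 = z/3)
H(W) = -4*W - 4*W**2 (H(W) = -4*((W**2 + 0*W) + W) = -4*((W**2 + 0) + W) = -4*(W**2 + W) = -4*(W + W**2) = -4*W - 4*W**2)
c(f, h) = h**2 - 4*h*(1 + h/3)/3 (c(f, h) = h*h - 4*h/3*(1 + h/3) = h**2 - 4*h*(1 + h/3)/3)
F(u) = -3*u**2
1/F(c(6 - 1*4, -9)) = 1/(-3*(-12 + 5*(-9))**2) = 1/(-3*(-12 - 45)**2) = 1/(-3*((1/9)*(-9)*(-57))**2) = 1/(-3*57**2) = 1/(-3*3249) = 1/(-9747) = -1/9747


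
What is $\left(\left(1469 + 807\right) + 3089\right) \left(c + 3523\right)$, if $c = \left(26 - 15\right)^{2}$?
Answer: $19550060$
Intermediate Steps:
$c = 121$ ($c = 11^{2} = 121$)
$\left(\left(1469 + 807\right) + 3089\right) \left(c + 3523\right) = \left(\left(1469 + 807\right) + 3089\right) \left(121 + 3523\right) = \left(2276 + 3089\right) 3644 = 5365 \cdot 3644 = 19550060$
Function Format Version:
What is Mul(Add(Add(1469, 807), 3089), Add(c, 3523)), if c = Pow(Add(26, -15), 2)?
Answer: 19550060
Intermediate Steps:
c = 121 (c = Pow(11, 2) = 121)
Mul(Add(Add(1469, 807), 3089), Add(c, 3523)) = Mul(Add(Add(1469, 807), 3089), Add(121, 3523)) = Mul(Add(2276, 3089), 3644) = Mul(5365, 3644) = 19550060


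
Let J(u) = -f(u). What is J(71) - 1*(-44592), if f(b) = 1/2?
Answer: 89183/2 ≈ 44592.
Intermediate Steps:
f(b) = 1/2 (f(b) = 1*(1/2) = 1/2)
J(u) = -1/2 (J(u) = -1*1/2 = -1/2)
J(71) - 1*(-44592) = -1/2 - 1*(-44592) = -1/2 + 44592 = 89183/2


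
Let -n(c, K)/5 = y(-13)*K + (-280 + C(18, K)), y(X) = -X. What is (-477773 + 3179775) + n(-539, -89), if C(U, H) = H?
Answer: 2709632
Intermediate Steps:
n(c, K) = 1400 - 70*K (n(c, K) = -5*((-1*(-13))*K + (-280 + K)) = -5*(13*K + (-280 + K)) = -5*(-280 + 14*K) = 1400 - 70*K)
(-477773 + 3179775) + n(-539, -89) = (-477773 + 3179775) + (1400 - 70*(-89)) = 2702002 + (1400 + 6230) = 2702002 + 7630 = 2709632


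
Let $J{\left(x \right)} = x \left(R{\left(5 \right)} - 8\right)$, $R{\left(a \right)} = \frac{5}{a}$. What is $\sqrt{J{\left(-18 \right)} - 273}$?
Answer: $7 i \sqrt{3} \approx 12.124 i$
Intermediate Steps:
$J{\left(x \right)} = - 7 x$ ($J{\left(x \right)} = x \left(\frac{5}{5} - 8\right) = x \left(5 \cdot \frac{1}{5} - 8\right) = x \left(1 - 8\right) = x \left(-7\right) = - 7 x$)
$\sqrt{J{\left(-18 \right)} - 273} = \sqrt{\left(-7\right) \left(-18\right) - 273} = \sqrt{126 - 273} = \sqrt{-147} = 7 i \sqrt{3}$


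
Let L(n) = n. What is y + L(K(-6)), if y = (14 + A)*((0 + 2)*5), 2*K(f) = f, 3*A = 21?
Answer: 207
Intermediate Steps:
A = 7 (A = (⅓)*21 = 7)
K(f) = f/2
y = 210 (y = (14 + 7)*((0 + 2)*5) = 21*(2*5) = 21*10 = 210)
y + L(K(-6)) = 210 + (½)*(-6) = 210 - 3 = 207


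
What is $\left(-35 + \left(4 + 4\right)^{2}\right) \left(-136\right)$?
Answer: $-3944$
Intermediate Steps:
$\left(-35 + \left(4 + 4\right)^{2}\right) \left(-136\right) = \left(-35 + 8^{2}\right) \left(-136\right) = \left(-35 + 64\right) \left(-136\right) = 29 \left(-136\right) = -3944$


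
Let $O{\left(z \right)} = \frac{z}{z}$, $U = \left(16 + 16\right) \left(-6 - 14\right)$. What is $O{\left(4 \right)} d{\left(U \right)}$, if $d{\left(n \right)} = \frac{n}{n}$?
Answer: $1$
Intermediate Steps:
$U = -640$ ($U = 32 \left(-20\right) = -640$)
$d{\left(n \right)} = 1$
$O{\left(z \right)} = 1$
$O{\left(4 \right)} d{\left(U \right)} = 1 \cdot 1 = 1$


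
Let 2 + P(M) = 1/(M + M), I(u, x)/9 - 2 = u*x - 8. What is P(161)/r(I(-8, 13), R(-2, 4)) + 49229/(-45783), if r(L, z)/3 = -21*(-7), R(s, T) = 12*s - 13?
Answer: -780006103/722364174 ≈ -1.0798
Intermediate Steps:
I(u, x) = -54 + 9*u*x (I(u, x) = 18 + 9*(u*x - 8) = 18 + 9*(-8 + u*x) = 18 + (-72 + 9*u*x) = -54 + 9*u*x)
P(M) = -2 + 1/(2*M) (P(M) = -2 + 1/(M + M) = -2 + 1/(2*M))
R(s, T) = -13 + 12*s
r(L, z) = 441 (r(L, z) = 3*(-21*(-7)) = 3*147 = 441)
P(161)/r(I(-8, 13), R(-2, 4)) + 49229/(-45783) = (-2 + (½)/161)/441 + 49229/(-45783) = (-2 + (½)*(1/161))*(1/441) + 49229*(-1/45783) = (-2 + 1/322)*(1/441) - 49229/45783 = -643/322*1/441 - 49229/45783 = -643/142002 - 49229/45783 = -780006103/722364174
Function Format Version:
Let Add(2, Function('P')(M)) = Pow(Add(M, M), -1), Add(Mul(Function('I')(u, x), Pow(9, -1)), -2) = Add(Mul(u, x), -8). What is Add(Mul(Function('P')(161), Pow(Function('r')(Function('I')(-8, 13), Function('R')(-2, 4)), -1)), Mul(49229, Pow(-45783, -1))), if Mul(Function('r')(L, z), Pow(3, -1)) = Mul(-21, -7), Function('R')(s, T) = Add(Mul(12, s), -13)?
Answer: Rational(-780006103, 722364174) ≈ -1.0798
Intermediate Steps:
Function('I')(u, x) = Add(-54, Mul(9, u, x)) (Function('I')(u, x) = Add(18, Mul(9, Add(Mul(u, x), -8))) = Add(18, Mul(9, Add(-8, Mul(u, x)))) = Add(18, Add(-72, Mul(9, u, x))) = Add(-54, Mul(9, u, x)))
Function('P')(M) = Add(-2, Mul(Rational(1, 2), Pow(M, -1))) (Function('P')(M) = Add(-2, Pow(Add(M, M), -1)) = Add(-2, Pow(Mul(2, M), -1)) = Add(-2, Mul(Rational(1, 2), Pow(M, -1))))
Function('R')(s, T) = Add(-13, Mul(12, s))
Function('r')(L, z) = 441 (Function('r')(L, z) = Mul(3, Mul(-21, -7)) = Mul(3, 147) = 441)
Add(Mul(Function('P')(161), Pow(Function('r')(Function('I')(-8, 13), Function('R')(-2, 4)), -1)), Mul(49229, Pow(-45783, -1))) = Add(Mul(Add(-2, Mul(Rational(1, 2), Pow(161, -1))), Pow(441, -1)), Mul(49229, Pow(-45783, -1))) = Add(Mul(Add(-2, Mul(Rational(1, 2), Rational(1, 161))), Rational(1, 441)), Mul(49229, Rational(-1, 45783))) = Add(Mul(Add(-2, Rational(1, 322)), Rational(1, 441)), Rational(-49229, 45783)) = Add(Mul(Rational(-643, 322), Rational(1, 441)), Rational(-49229, 45783)) = Add(Rational(-643, 142002), Rational(-49229, 45783)) = Rational(-780006103, 722364174)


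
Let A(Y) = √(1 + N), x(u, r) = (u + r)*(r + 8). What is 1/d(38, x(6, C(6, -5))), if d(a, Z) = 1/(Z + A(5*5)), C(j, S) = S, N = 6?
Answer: 3 + √7 ≈ 5.6458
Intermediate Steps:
x(u, r) = (8 + r)*(r + u) (x(u, r) = (r + u)*(8 + r) = (8 + r)*(r + u))
A(Y) = √7 (A(Y) = √(1 + 6) = √7)
d(a, Z) = 1/(Z + √7)
1/d(38, x(6, C(6, -5))) = 1/(1/(((-5)² + 8*(-5) + 8*6 - 5*6) + √7)) = 1/(1/((25 - 40 + 48 - 30) + √7)) = 1/(1/(3 + √7)) = 3 + √7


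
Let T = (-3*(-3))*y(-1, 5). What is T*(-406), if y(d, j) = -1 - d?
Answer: 0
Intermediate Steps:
T = 0 (T = (-3*(-3))*(-1 - 1*(-1)) = 9*(-1 + 1) = 9*0 = 0)
T*(-406) = 0*(-406) = 0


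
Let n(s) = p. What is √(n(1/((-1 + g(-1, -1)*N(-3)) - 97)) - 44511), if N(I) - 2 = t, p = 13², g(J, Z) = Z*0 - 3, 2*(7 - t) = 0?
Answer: I*√44342 ≈ 210.58*I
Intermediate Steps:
t = 7 (t = 7 - ½*0 = 7 + 0 = 7)
g(J, Z) = -3 (g(J, Z) = 0 - 3 = -3)
p = 169
N(I) = 9 (N(I) = 2 + 7 = 9)
n(s) = 169
√(n(1/((-1 + g(-1, -1)*N(-3)) - 97)) - 44511) = √(169 - 44511) = √(-44342) = I*√44342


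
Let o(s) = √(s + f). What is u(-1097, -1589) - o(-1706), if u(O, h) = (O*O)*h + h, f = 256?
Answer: -1912218490 - 5*I*√58 ≈ -1.9122e+9 - 38.079*I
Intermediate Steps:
u(O, h) = h + h*O² (u(O, h) = O²*h + h = h*O² + h = h + h*O²)
o(s) = √(256 + s) (o(s) = √(s + 256) = √(256 + s))
u(-1097, -1589) - o(-1706) = -1589*(1 + (-1097)²) - √(256 - 1706) = -1589*(1 + 1203409) - √(-1450) = -1589*1203410 - 5*I*√58 = -1912218490 - 5*I*√58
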